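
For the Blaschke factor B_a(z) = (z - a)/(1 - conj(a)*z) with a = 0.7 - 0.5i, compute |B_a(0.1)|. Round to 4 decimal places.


Step 1: Numerator z0 - a = 0.1 - (0.7 - 0.5i) = -0.6 + 0.5i
Step 2: Denominator 1 - conj(a)*z0 = 1 - (0.7 + 0.5i)*0.1 = 0.93 - 0.05i
Step 3: |z0 - a|^2 = (-0.6)^2 + 0.5^2 = 0.61; |1 - conj(a)*z0|^2 = 0.93^2 + (-0.05)^2 = 0.8674
Step 4: |B_a(0.1)| = sqrt(0.61 / 0.8674) = sqrt(0.703251)
Step 5: = 0.8386

0.8386


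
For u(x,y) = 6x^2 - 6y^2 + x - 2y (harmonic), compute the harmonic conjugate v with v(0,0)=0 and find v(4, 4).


Step 1: v_x = -u_y = 12y + 2
Step 2: v_y = u_x = 12x + 1
Step 3: v = 12xy + 2x + y + C
Step 4: v(0,0) = 0 => C = 0
Step 5: v(4, 4) = 204

204


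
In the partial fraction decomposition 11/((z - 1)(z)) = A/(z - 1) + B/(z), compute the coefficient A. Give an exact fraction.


Step 1: Multiply both sides by (z - 1) and set z = 1
Step 2: A = 11 / (1 - 0)
Step 3: A = 11 / 1
Step 4: A = 11

11


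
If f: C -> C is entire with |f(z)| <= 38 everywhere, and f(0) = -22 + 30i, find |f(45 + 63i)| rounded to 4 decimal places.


Step 1: By Liouville's theorem, a bounded entire function is constant.
Step 2: f(z) = f(0) = -22 + 30i for all z.
Step 3: |f(w)| = |-22 + 30i| = sqrt(484 + 900)
Step 4: = 37.2022

37.2022


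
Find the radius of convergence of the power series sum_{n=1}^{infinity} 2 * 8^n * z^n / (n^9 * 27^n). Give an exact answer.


Step 1: General term a_n = 2 * 8^n / (n^9 * 27^n)
Step 2: By the root test, |a_n|^(1/n) = 2^(1/n) * 8 / (n^(9/n) * 27) -> 8/27 as n -> infinity (since 2^(1/n) -> 1 and n^(9/n) -> 1)
Step 3: R = 1/lim|a_n|^(1/n) = 27/8

27/8


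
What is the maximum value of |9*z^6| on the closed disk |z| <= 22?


Step 1: On |z| = 22, |f(z)| = 9 * |z|^6 = 9 * 22^6
Step 2: By maximum modulus principle, maximum is on boundary.
Step 3: Maximum = 9 * 113379904 = 1020419136

1020419136


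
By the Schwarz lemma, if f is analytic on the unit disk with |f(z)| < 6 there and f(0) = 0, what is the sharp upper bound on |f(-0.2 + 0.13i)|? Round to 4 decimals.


Step 1: g = f/6 maps D -> D with g(0) = 0, so by the Schwarz lemma |g(z)| <= |z|, i.e. |f(z)| <= 6|z|; this is sharp (f(z) = 6z).
Step 2: |z0|^2 = (-0.2)^2 + 0.13^2 = 0.0569
Step 3: |z0| = sqrt(0.0569) = 0.238537
Step 4: Best bound = 6 * |z0| = 6 * 0.238537 = 1.4312

1.4312


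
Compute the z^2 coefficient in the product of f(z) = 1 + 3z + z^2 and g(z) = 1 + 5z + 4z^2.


Step 1: z^2 term in f*g comes from: (1)*(4z^2) + (3z)*(5z) + (z^2)*(1)
Step 2: = 4 + 15 + 1
Step 3: = 20

20


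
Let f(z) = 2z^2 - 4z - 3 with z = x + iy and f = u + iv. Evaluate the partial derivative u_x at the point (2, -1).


Step 1: f(z) = 2(x+iy)^2 - 4(x+iy) - 3
Step 2: u = 2(x^2 - y^2) - 4x - 3
Step 3: u_x = 4x - 4
Step 4: At (2, -1): u_x = 8 - 4 = 4

4


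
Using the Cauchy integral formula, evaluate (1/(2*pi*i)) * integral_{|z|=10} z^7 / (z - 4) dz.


Step 1: f(z) = z^7, a = 4 is inside |z| = 10
Step 2: By Cauchy integral formula: (1/(2pi*i)) * integral = f(a)
Step 3: f(4) = 4^7 = 16384

16384


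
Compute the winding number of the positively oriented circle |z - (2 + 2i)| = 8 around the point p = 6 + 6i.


Step 1: Center c = (2, 2), radius = 8
Step 2: |p - c|^2 = 4^2 + 4^2 = 32
Step 3: r^2 = 64
Step 4: |p-c| < r so winding number = 1

1


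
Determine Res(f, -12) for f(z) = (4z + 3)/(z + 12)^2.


Step 1: Pole of order 2 at z = -12
Step 2: Res = lim d/dz [(z + 12)^2 * f(z)] as z -> -12
Step 3: (z + 12)^2 * f(z) = 4z + 3
Step 4: d/dz[4z + 3] = 4

4


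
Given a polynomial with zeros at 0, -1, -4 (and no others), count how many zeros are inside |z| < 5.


Step 1: Check each root:
  z = 0: |0| = 0 < 5
  z = -1: |-1| = 1 < 5
  z = -4: |-4| = 4 < 5
Step 2: Count = 3

3


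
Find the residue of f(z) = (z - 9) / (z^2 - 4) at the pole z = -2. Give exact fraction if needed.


Step 1: Q(z) = z^2 - 4 = (z + 2)(z - 2)
Step 2: Q'(z) = 2z
Step 3: Q'(-2) = -4, P(-2) = -11
Step 4: Res = P(-2)/Q'(-2) = -11/(-4) = 11/4

11/4


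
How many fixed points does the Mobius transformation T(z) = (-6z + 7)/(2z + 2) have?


Step 1: Fixed points satisfy T(z) = z
Step 2: 2z^2 + 8z - 7 = 0
Step 3: Discriminant = 8^2 - 4*2*(-7) = 120
Step 4: Number of fixed points = 2

2


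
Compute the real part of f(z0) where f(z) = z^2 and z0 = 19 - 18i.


Step 1: z0 = 19 - 18i
Step 2: z0^2 = 19^2 - (-18)^2 - 684i
Step 3: real part = 361 - 324 = 37

37


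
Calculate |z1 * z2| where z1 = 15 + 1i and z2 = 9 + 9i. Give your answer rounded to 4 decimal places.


Step 1: |z1| = sqrt(15^2 + 1^2) = sqrt(226)
Step 2: |z2| = sqrt(9^2 + 9^2) = sqrt(162)
Step 3: |z1*z2| = |z1|*|z2| = sqrt(226) * sqrt(162) = sqrt(226 * 162) = sqrt(36612)
Step 4: = 191.3426

191.3426


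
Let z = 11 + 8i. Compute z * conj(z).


Step 1: conj(z) = 11 - 8i
Step 2: z * conj(z) = 11^2 + 8^2
Step 3: = 121 + 64 = 185

185


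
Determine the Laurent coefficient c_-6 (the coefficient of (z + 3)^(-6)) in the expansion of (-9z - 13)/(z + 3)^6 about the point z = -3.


Step 1: Write the numerator in powers of (z + 3): -9z - 13 = -9(z + 3) + (-9*(-3) - 13) = -9(z + 3) + 14
Step 2: Divide by (z + 3)^6: f(z) = 14(z + 3)^(-6) - 9(z + 3)^(-5)
Step 3: This finite sum is the Laurent series of f about z = -3.
Step 4: Coefficient of (z + 3)^(-6) = -9*(-3) - 13 = 14

14


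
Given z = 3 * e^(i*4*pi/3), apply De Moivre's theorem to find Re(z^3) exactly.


Step 1: By De Moivre's theorem, z^3 = 3^3 * e^(i*3*4*pi/3) = 27 * (cos(4*pi) + i*sin(4*pi))
Step 2: |z|^3 = 3^3 = 27
Step 3: Reduce the angle mod 2*pi: 4*pi - 4*pi = 0
Step 4: cos(0) = 1
Step 5: Re(z^3) = 27 * 1 = 27

27


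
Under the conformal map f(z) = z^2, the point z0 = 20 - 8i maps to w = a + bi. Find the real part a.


Step 1: z0 = 20 - 8i
Step 2: z0^2 = 20^2 - (-8)^2 - 320i
Step 3: real part = 400 - 64 = 336

336


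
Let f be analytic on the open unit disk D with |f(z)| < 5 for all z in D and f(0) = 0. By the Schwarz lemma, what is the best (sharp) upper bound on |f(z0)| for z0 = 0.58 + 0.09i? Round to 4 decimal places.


Step 1: g = f/5 maps D -> D with g(0) = 0, so by the Schwarz lemma |g(z)| <= |z|, i.e. |f(z)| <= 5|z|; this is sharp (f(z) = 5z).
Step 2: |z0|^2 = 0.58^2 + 0.09^2 = 0.3445
Step 3: |z0| = sqrt(0.3445) = 0.586941
Step 4: Best bound = 5 * |z0| = 5 * 0.586941 = 2.9347

2.9347


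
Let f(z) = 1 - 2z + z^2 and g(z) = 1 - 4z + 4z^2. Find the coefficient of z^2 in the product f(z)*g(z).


Step 1: z^2 term in f*g comes from: (1)*(4z^2) + (-2z)*(-4z) + (z^2)*(1)
Step 2: = 4 + 8 + 1
Step 3: = 13

13


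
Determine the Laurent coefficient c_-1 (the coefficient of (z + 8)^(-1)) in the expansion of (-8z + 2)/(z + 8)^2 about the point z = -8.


Step 1: Write the numerator in powers of (z + 8): -8z + 2 = -8(z + 8) + (-8*(-8) + 2) = -8(z + 8) + 66
Step 2: Divide by (z + 8)^2: f(z) = 66(z + 8)^(-2) - 8(z + 8)^(-1)
Step 3: This finite sum is the Laurent series of f about z = -8.
Step 4: Coefficient of (z + 8)^(-1) = coefficient of (z + 8) in the re-centred numerator = -8

-8


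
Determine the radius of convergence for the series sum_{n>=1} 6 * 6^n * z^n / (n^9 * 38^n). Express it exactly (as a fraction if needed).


Step 1: General term a_n = 6 * 6^n / (n^9 * 38^n)
Step 2: By the root test, |a_n|^(1/n) = 6^(1/n) * 6 / (n^(9/n) * 38) -> 6/38 as n -> infinity (since 6^(1/n) -> 1 and n^(9/n) -> 1)
Step 3: R = 1/lim|a_n|^(1/n) = 38/6 = 19/3

19/3


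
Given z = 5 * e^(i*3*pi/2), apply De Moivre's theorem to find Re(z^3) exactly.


Step 1: By De Moivre's theorem, z^3 = 5^3 * e^(i*3*3*pi/2) = 125 * (cos(9*pi/2) + i*sin(9*pi/2))
Step 2: |z|^3 = 5^3 = 125
Step 3: Reduce the angle mod 2*pi: 9*pi/2 - 4*pi = pi/2
Step 4: cos(pi/2) = 0
Step 5: Re(z^3) = 125 * 0 = 0

0


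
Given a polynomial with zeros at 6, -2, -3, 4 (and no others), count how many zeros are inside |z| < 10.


Step 1: Check each root:
  z = 6: |6| = 6 < 10
  z = -2: |-2| = 2 < 10
  z = -3: |-3| = 3 < 10
  z = 4: |4| = 4 < 10
Step 2: Count = 4

4


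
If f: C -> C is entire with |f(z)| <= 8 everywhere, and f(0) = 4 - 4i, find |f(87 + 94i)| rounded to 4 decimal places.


Step 1: By Liouville's theorem, a bounded entire function is constant.
Step 2: f(z) = f(0) = 4 - 4i for all z.
Step 3: |f(w)| = |4 - 4i| = sqrt(16 + 16)
Step 4: = 5.6569

5.6569


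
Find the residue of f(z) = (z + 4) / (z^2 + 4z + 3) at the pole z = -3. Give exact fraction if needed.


Step 1: Q(z) = z^2 + 4z + 3 = (z + 3)(z + 1)
Step 2: Q'(z) = 2z + 4
Step 3: Q'(-3) = -2, P(-3) = 1
Step 4: Res = P(-3)/Q'(-3) = 1/(-2) = -1/2

-1/2


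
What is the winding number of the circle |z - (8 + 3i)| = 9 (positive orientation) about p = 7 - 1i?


Step 1: Center c = (8, 3), radius = 9
Step 2: |p - c|^2 = (-1)^2 + (-4)^2 = 17
Step 3: r^2 = 81
Step 4: |p-c| < r so winding number = 1

1


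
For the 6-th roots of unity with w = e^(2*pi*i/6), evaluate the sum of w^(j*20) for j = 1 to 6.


Step 1: The sum sum_{j=1}^{n} w^(k*j) equals n if n | k, else 0.
Step 2: Here n = 6, k = 20
Step 3: Does n divide k? 6 | 20 -> False
Step 4: Sum = 0

0


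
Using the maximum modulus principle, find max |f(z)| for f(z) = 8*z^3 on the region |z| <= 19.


Step 1: On |z| = 19, |f(z)| = 8 * |z|^3 = 8 * 19^3
Step 2: By maximum modulus principle, maximum is on boundary.
Step 3: Maximum = 8 * 6859 = 54872

54872


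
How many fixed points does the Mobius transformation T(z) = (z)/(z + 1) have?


Step 1: Fixed points satisfy T(z) = z
Step 2: z^2 = 0
Step 3: Discriminant = 0^2 - 4*1*0 = 0
Step 4: Number of fixed points = 1

1


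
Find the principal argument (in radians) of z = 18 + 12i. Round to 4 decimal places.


Step 1: z = 18 + 12i
Step 2: arg(z) = atan2(12, 18)
Step 3: arg(z) = 0.588

0.588


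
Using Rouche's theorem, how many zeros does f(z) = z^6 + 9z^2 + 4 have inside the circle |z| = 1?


Step 1: On |z| = 1 the three terms have sizes |z^6| = 1^6 = 1, |9z^2| = 9*1^2 = 9, |4| = 4
Step 2: The dominant term is g(z) = 9z^2; let h(z) = z^6 + 4 so f = g + h
Step 3: On |z| = 1: |g| = 9 and |h| <= 1 + 4 = 5
Step 4: Since 9 > 5, |h| < |g| on |z| = 1, so by Rouche f has the same number of zeros as g inside |z| < 1
Step 5: g(z) = 9z^2 has 2 zeros (at the origin, multiplicity 2) inside |z| < 1. Answer = 2

2


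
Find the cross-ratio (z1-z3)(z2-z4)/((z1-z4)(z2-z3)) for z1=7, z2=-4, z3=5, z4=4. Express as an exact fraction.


Step 1: (z1-z3)(z2-z4) = 2 * (-8) = -16
Step 2: (z1-z4)(z2-z3) = 3 * (-9) = -27
Step 3: Cross-ratio = 16/27 = 16/27

16/27


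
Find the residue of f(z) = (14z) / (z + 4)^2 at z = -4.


Step 1: Pole of order 2 at z = -4
Step 2: Res = lim d/dz [(z + 4)^2 * f(z)] as z -> -4
Step 3: (z + 4)^2 * f(z) = 14z
Step 4: d/dz[14z] = 14

14


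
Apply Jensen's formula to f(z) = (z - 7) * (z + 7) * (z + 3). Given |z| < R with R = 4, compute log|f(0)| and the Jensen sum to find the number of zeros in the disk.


Jensen's formula: (1/2pi)*integral log|f(Re^it)|dt = log|f(0)| + sum_{|a_k|<R} log(R/|a_k|)
Step 1: f(0) = (-7) * 7 * 3 = -147
Step 2: log|f(0)| = log|7| + log|-7| + log|-3| = 4.9904
Step 3: Zeros inside |z| < 4: -3
Step 4: Jensen sum = log(4/3) = 0.2877
Step 5: n(R) = number of terms in the Jensen sum = count of zeros inside |z| < 4 = 1

1


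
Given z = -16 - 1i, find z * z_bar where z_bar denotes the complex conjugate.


Step 1: conj(z) = -16 + 1i
Step 2: z * conj(z) = (-16)^2 + (-1)^2
Step 3: = 256 + 1 = 257

257


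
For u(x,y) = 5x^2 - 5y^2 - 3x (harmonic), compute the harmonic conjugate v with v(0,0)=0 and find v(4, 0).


Step 1: v_x = -u_y = 10y + 0
Step 2: v_y = u_x = 10x - 3
Step 3: v = 10xy - 3y + C
Step 4: v(0,0) = 0 => C = 0
Step 5: v(4, 0) = 0

0


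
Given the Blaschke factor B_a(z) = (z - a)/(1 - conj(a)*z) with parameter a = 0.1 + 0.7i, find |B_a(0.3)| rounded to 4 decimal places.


Step 1: Numerator z0 - a = 0.3 - (0.1 + 0.7i) = 0.2 - 0.7i
Step 2: Denominator 1 - conj(a)*z0 = 1 - (0.1 - 0.7i)*0.3 = 0.97 + 0.21i
Step 3: |z0 - a|^2 = 0.2^2 + (-0.7)^2 = 0.53; |1 - conj(a)*z0|^2 = 0.97^2 + 0.21^2 = 0.985
Step 4: |B_a(0.3)| = sqrt(0.53 / 0.985) = sqrt(0.538071)
Step 5: = 0.7335

0.7335


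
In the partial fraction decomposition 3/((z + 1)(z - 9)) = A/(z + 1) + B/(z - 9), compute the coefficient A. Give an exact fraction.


Step 1: Multiply both sides by (z + 1) and set z = -1
Step 2: A = 3 / (-1 - 9)
Step 3: A = 3 / (-10)
Step 4: A = -3/10

-3/10


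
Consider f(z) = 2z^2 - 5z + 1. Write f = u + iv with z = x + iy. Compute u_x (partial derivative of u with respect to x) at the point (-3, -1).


Step 1: f(z) = 2(x+iy)^2 - 5(x+iy) + 1
Step 2: u = 2(x^2 - y^2) - 5x + 1
Step 3: u_x = 4x - 5
Step 4: At (-3, -1): u_x = -12 - 5 = -17

-17


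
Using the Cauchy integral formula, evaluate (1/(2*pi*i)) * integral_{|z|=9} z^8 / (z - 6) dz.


Step 1: f(z) = z^8, a = 6 is inside |z| = 9
Step 2: By Cauchy integral formula: (1/(2pi*i)) * integral = f(a)
Step 3: f(6) = 6^8 = 1679616

1679616


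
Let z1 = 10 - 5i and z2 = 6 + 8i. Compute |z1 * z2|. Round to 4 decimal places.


Step 1: |z1| = sqrt(10^2 + (-5)^2) = sqrt(125)
Step 2: |z2| = sqrt(6^2 + 8^2) = sqrt(100)
Step 3: |z1*z2| = |z1|*|z2| = sqrt(125) * sqrt(100) = sqrt(125 * 100) = sqrt(12500)
Step 4: = 111.8034

111.8034


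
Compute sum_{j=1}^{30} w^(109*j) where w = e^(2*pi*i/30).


Step 1: The sum sum_{j=1}^{n} w^(k*j) equals n if n | k, else 0.
Step 2: Here n = 30, k = 109
Step 3: Does n divide k? 30 | 109 -> False
Step 4: Sum = 0

0


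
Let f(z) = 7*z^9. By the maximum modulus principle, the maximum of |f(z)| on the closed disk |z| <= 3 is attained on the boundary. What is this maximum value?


Step 1: On |z| = 3, |f(z)| = 7 * |z|^9 = 7 * 3^9
Step 2: By maximum modulus principle, maximum is on boundary.
Step 3: Maximum = 7 * 19683 = 137781

137781


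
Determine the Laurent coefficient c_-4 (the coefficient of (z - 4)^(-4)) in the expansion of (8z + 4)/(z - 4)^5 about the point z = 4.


Step 1: Write the numerator in powers of (z - 4): 8z + 4 = 8(z - 4) + (8*4 + 4) = 8(z - 4) + 36
Step 2: Divide by (z - 4)^5: f(z) = 36(z - 4)^(-5) + 8(z - 4)^(-4)
Step 3: This finite sum is the Laurent series of f about z = 4.
Step 4: Coefficient of (z - 4)^(-4) = coefficient of (z - 4) in the re-centred numerator = 8

8


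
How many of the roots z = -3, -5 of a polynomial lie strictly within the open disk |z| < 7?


Step 1: Check each root:
  z = -3: |-3| = 3 < 7
  z = -5: |-5| = 5 < 7
Step 2: Count = 2

2


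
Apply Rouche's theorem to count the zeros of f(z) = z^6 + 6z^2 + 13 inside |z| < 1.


Step 1: On |z| = 1 the three terms have sizes |z^6| = 1^6 = 1, |6z^2| = 6*1^2 = 6, |13| = 13
Step 2: The dominant term is g(z) = 13; let h(z) = z^6 + 6z^2 so f = g + h
Step 3: On |z| = 1: |g| = 13 and |h| <= 1 + 6 = 7
Step 4: Since 13 > 7, |h| < |g| on |z| = 1, so by Rouche f has the same number of zeros as g inside |z| < 1
Step 5: g(z) = 13 is a nonzero constant with no zeros inside |z| < 1. Answer = 0

0


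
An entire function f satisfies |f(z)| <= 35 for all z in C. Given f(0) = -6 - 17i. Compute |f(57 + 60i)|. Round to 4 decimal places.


Step 1: By Liouville's theorem, a bounded entire function is constant.
Step 2: f(z) = f(0) = -6 - 17i for all z.
Step 3: |f(w)| = |-6 - 17i| = sqrt(36 + 289)
Step 4: = 18.0278

18.0278


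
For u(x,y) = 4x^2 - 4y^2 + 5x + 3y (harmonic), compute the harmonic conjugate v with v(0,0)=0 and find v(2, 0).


Step 1: v_x = -u_y = 8y - 3
Step 2: v_y = u_x = 8x + 5
Step 3: v = 8xy - 3x + 5y + C
Step 4: v(0,0) = 0 => C = 0
Step 5: v(2, 0) = -6

-6


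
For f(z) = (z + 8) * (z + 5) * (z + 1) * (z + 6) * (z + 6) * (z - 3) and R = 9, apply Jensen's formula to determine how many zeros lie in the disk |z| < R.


Jensen's formula: (1/2pi)*integral log|f(Re^it)|dt = log|f(0)| + sum_{|a_k|<R} log(R/|a_k|)
Step 1: f(0) = 8 * 5 * 1 * 6 * 6 * (-3) = -4320
Step 2: log|f(0)| = log|-8| + log|-5| + log|-1| + log|-6| + log|-6| + log|3| = 8.371
Step 3: Zeros inside |z| < 9: -8, -5, -1, -6, -6, 3
Step 4: Jensen sum = log(9/8) + log(9/5) + log(9/1) + log(9/6) + log(9/6) + log(9/3) = 4.8123
Step 5: n(R) = number of terms in the Jensen sum = count of zeros inside |z| < 9 = 6

6


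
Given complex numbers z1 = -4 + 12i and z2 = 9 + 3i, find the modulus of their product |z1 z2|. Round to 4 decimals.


Step 1: |z1| = sqrt((-4)^2 + 12^2) = sqrt(160)
Step 2: |z2| = sqrt(9^2 + 3^2) = sqrt(90)
Step 3: |z1*z2| = |z1|*|z2| = sqrt(160) * sqrt(90) = sqrt(160 * 90) = sqrt(14400)
Step 4: = 120.0

120.0


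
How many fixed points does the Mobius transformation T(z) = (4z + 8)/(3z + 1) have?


Step 1: Fixed points satisfy T(z) = z
Step 2: 3z^2 - 3z - 8 = 0
Step 3: Discriminant = (-3)^2 - 4*3*(-8) = 105
Step 4: Number of fixed points = 2

2


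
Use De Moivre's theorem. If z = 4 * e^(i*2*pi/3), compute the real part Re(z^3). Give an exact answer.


Step 1: By De Moivre's theorem, z^3 = 4^3 * e^(i*3*2*pi/3) = 64 * (cos(2*pi) + i*sin(2*pi))
Step 2: |z|^3 = 4^3 = 64
Step 3: Reduce the angle mod 2*pi: 2*pi - 2*pi = 0
Step 4: cos(0) = 1
Step 5: Re(z^3) = 64 * 1 = 64

64


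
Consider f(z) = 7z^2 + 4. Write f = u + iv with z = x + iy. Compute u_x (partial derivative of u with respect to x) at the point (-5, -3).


Step 1: f(z) = 7(x+iy)^2 + 4
Step 2: u = 7(x^2 - y^2) + 4
Step 3: u_x = 14x + 0
Step 4: At (-5, -3): u_x = -70 + 0 = -70

-70


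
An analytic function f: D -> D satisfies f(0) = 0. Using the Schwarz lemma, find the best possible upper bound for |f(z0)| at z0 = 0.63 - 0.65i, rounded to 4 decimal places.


Step 1: Schwarz lemma: if f: D -> D is analytic with f(0) = 0, then |f(z)| <= |z| for all z in D, and this is sharp (f(z) = z).
Step 2: |z0|^2 = 0.63^2 + (-0.65)^2 = 0.8194
Step 3: |z0| = sqrt(0.8194) = 0.905207
Step 4: Best bound = |z0| = 0.9052

0.9052


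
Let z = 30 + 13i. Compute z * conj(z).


Step 1: conj(z) = 30 - 13i
Step 2: z * conj(z) = 30^2 + 13^2
Step 3: = 900 + 169 = 1069

1069


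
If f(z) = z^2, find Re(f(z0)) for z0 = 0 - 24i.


Step 1: z0 = 0 - 24i
Step 2: z0^2 = 0^2 - (-24)^2 + 0i
Step 3: real part = 0 - 576 = -576

-576


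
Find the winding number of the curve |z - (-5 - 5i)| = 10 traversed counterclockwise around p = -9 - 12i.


Step 1: Center c = (-5, -5), radius = 10
Step 2: |p - c|^2 = (-4)^2 + (-7)^2 = 65
Step 3: r^2 = 100
Step 4: |p-c| < r so winding number = 1

1


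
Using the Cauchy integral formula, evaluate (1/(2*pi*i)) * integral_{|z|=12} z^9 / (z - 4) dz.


Step 1: f(z) = z^9, a = 4 is inside |z| = 12
Step 2: By Cauchy integral formula: (1/(2pi*i)) * integral = f(a)
Step 3: f(4) = 4^9 = 262144

262144


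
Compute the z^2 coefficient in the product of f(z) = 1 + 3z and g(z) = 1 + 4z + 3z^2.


Step 1: z^2 term in f*g comes from: (1)*(3z^2) + (3z)*(4z) + (0)*(1)
Step 2: = 3 + 12 + 0
Step 3: = 15

15


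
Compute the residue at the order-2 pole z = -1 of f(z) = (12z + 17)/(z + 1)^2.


Step 1: Pole of order 2 at z = -1
Step 2: Res = lim d/dz [(z + 1)^2 * f(z)] as z -> -1
Step 3: (z + 1)^2 * f(z) = 12z + 17
Step 4: d/dz[12z + 17] = 12

12


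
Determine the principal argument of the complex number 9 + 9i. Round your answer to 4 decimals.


Step 1: z = 9 + 9i
Step 2: arg(z) = atan2(9, 9)
Step 3: arg(z) = 0.7854

0.7854


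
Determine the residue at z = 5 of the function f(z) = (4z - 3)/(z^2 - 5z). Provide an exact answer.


Step 1: Q(z) = z^2 - 5z = (z - 5)(z)
Step 2: Q'(z) = 2z - 5
Step 3: Q'(5) = 5, P(5) = 17
Step 4: Res = P(5)/Q'(5) = 17/5 = 17/5

17/5


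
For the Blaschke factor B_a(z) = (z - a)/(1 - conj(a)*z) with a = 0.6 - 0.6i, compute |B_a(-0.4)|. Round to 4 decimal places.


Step 1: Numerator z0 - a = -0.4 - (0.6 - 0.6i) = -1 + 0.6i
Step 2: Denominator 1 - conj(a)*z0 = 1 - (0.6 + 0.6i)*(-0.4) = 1.24 + 0.24i
Step 3: |z0 - a|^2 = (-1)^2 + 0.6^2 = 1.36; |1 - conj(a)*z0|^2 = 1.24^2 + 0.24^2 = 1.5952
Step 4: |B_a(-0.4)| = sqrt(1.36 / 1.5952) = sqrt(0.852558)
Step 5: = 0.9233

0.9233


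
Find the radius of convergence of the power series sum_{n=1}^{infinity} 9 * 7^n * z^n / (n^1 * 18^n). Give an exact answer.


Step 1: General term a_n = 9 * 7^n / (n^1 * 18^n)
Step 2: By the root test, |a_n|^(1/n) = 9^(1/n) * 7 / (n^(1/n) * 18) -> 7/18 as n -> infinity (since 9^(1/n) -> 1 and n^(1/n) -> 1)
Step 3: R = 1/lim|a_n|^(1/n) = 18/7

18/7


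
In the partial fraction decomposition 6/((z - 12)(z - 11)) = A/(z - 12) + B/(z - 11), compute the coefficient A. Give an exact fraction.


Step 1: Multiply both sides by (z - 12) and set z = 12
Step 2: A = 6 / (12 - 11)
Step 3: A = 6 / 1
Step 4: A = 6

6


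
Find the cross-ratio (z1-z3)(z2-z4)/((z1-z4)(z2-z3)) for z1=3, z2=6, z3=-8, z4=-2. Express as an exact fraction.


Step 1: (z1-z3)(z2-z4) = 11 * 8 = 88
Step 2: (z1-z4)(z2-z3) = 5 * 14 = 70
Step 3: Cross-ratio = 88/70 = 44/35

44/35


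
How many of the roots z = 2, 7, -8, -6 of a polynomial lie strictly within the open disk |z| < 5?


Step 1: Check each root:
  z = 2: |2| = 2 < 5
  z = 7: |7| = 7 >= 5
  z = -8: |-8| = 8 >= 5
  z = -6: |-6| = 6 >= 5
Step 2: Count = 1

1


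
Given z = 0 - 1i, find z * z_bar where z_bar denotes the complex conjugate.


Step 1: conj(z) = 0 + 1i
Step 2: z * conj(z) = 0^2 + (-1)^2
Step 3: = 0 + 1 = 1

1


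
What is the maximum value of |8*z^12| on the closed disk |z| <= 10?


Step 1: On |z| = 10, |f(z)| = 8 * |z|^12 = 8 * 10^12
Step 2: By maximum modulus principle, maximum is on boundary.
Step 3: Maximum = 8 * 1000000000000 = 8000000000000

8000000000000


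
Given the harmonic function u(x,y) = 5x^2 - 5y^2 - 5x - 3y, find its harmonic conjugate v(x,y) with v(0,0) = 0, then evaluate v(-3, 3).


Step 1: v_x = -u_y = 10y + 3
Step 2: v_y = u_x = 10x - 5
Step 3: v = 10xy + 3x - 5y + C
Step 4: v(0,0) = 0 => C = 0
Step 5: v(-3, 3) = -114

-114


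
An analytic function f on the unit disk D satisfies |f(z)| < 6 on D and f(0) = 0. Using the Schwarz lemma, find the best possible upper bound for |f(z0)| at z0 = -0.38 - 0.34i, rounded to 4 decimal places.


Step 1: g = f/6 maps D -> D with g(0) = 0, so by the Schwarz lemma |g(z)| <= |z|, i.e. |f(z)| <= 6|z|; this is sharp (f(z) = 6z).
Step 2: |z0|^2 = (-0.38)^2 + (-0.34)^2 = 0.26
Step 3: |z0| = sqrt(0.26) = 0.509902
Step 4: Best bound = 6 * |z0| = 6 * 0.509902 = 3.0594

3.0594


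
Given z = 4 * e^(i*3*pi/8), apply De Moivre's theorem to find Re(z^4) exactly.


Step 1: By De Moivre's theorem, z^4 = 4^4 * e^(i*4*3*pi/8) = 256 * (cos(3*pi/2) + i*sin(3*pi/2))
Step 2: |z|^4 = 4^4 = 256
Step 3: The angle 3*pi/2 already lies in [0, 2*pi)
Step 4: cos(3*pi/2) = 0
Step 5: Re(z^4) = 256 * 0 = 0

0


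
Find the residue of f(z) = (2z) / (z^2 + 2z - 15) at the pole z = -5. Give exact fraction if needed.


Step 1: Q(z) = z^2 + 2z - 15 = (z + 5)(z - 3)
Step 2: Q'(z) = 2z + 2
Step 3: Q'(-5) = -8, P(-5) = -10
Step 4: Res = P(-5)/Q'(-5) = -10/(-8) = 5/4

5/4


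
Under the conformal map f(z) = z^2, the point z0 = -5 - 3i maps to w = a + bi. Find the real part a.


Step 1: z0 = -5 - 3i
Step 2: z0^2 = (-5)^2 - (-3)^2 + 30i
Step 3: real part = 25 - 9 = 16

16


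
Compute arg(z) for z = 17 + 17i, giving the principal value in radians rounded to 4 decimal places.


Step 1: z = 17 + 17i
Step 2: arg(z) = atan2(17, 17)
Step 3: arg(z) = 0.7854

0.7854


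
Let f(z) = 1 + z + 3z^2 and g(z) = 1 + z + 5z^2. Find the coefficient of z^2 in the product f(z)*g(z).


Step 1: z^2 term in f*g comes from: (1)*(5z^2) + (z)*(z) + (3z^2)*(1)
Step 2: = 5 + 1 + 3
Step 3: = 9

9


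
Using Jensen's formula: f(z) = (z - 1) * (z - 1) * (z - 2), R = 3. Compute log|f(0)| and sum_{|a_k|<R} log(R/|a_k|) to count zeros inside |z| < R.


Jensen's formula: (1/2pi)*integral log|f(Re^it)|dt = log|f(0)| + sum_{|a_k|<R} log(R/|a_k|)
Step 1: f(0) = (-1) * (-1) * (-2) = -2
Step 2: log|f(0)| = log|1| + log|1| + log|2| = 0.6931
Step 3: Zeros inside |z| < 3: 1, 1, 2
Step 4: Jensen sum = log(3/1) + log(3/1) + log(3/2) = 2.6027
Step 5: n(R) = number of terms in the Jensen sum = count of zeros inside |z| < 3 = 3

3


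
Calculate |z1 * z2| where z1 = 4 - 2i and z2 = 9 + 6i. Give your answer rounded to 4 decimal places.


Step 1: |z1| = sqrt(4^2 + (-2)^2) = sqrt(20)
Step 2: |z2| = sqrt(9^2 + 6^2) = sqrt(117)
Step 3: |z1*z2| = |z1|*|z2| = sqrt(20) * sqrt(117) = sqrt(20 * 117) = sqrt(2340)
Step 4: = 48.3735

48.3735


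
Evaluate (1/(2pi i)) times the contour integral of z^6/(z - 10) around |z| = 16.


Step 1: f(z) = z^6, a = 10 is inside |z| = 16
Step 2: By Cauchy integral formula: (1/(2pi*i)) * integral = f(a)
Step 3: f(10) = 10^6 = 1000000

1000000


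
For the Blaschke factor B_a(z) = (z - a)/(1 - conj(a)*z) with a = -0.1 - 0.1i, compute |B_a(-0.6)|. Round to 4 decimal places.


Step 1: Numerator z0 - a = -0.6 - (-0.1 - 0.1i) = -0.5 + 0.1i
Step 2: Denominator 1 - conj(a)*z0 = 1 - (-0.1 + 0.1i)*(-0.6) = 0.94 + 0.06i
Step 3: |z0 - a|^2 = (-0.5)^2 + 0.1^2 = 0.26; |1 - conj(a)*z0|^2 = 0.94^2 + 0.06^2 = 0.8872
Step 4: |B_a(-0.6)| = sqrt(0.26 / 0.8872) = sqrt(0.293057)
Step 5: = 0.5413

0.5413


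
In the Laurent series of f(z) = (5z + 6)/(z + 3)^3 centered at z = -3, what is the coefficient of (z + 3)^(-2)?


Step 1: Write the numerator in powers of (z + 3): 5z + 6 = 5(z + 3) + (5*(-3) + 6) = 5(z + 3) - 9
Step 2: Divide by (z + 3)^3: f(z) = -9(z + 3)^(-3) + 5(z + 3)^(-2)
Step 3: This finite sum is the Laurent series of f about z = -3.
Step 4: Coefficient of (z + 3)^(-2) = coefficient of (z + 3) in the re-centred numerator = 5

5


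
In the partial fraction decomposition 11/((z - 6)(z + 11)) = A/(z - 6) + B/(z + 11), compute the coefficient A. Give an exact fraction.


Step 1: Multiply both sides by (z - 6) and set z = 6
Step 2: A = 11 / (6 + 11)
Step 3: A = 11 / 17
Step 4: A = 11/17

11/17


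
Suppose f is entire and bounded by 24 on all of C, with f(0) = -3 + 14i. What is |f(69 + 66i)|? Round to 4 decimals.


Step 1: By Liouville's theorem, a bounded entire function is constant.
Step 2: f(z) = f(0) = -3 + 14i for all z.
Step 3: |f(w)| = |-3 + 14i| = sqrt(9 + 196)
Step 4: = 14.3178

14.3178


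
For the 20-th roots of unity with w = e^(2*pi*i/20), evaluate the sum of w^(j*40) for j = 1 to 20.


Step 1: The sum sum_{j=1}^{n} w^(k*j) equals n if n | k, else 0.
Step 2: Here n = 20, k = 40
Step 3: Does n divide k? 20 | 40 -> True
Step 4: Sum = 20

20


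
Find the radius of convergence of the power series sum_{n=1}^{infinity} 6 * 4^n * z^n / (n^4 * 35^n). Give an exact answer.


Step 1: General term a_n = 6 * 4^n / (n^4 * 35^n)
Step 2: By the root test, |a_n|^(1/n) = 6^(1/n) * 4 / (n^(4/n) * 35) -> 4/35 as n -> infinity (since 6^(1/n) -> 1 and n^(4/n) -> 1)
Step 3: R = 1/lim|a_n|^(1/n) = 35/4

35/4


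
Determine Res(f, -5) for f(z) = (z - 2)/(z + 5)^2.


Step 1: Pole of order 2 at z = -5
Step 2: Res = lim d/dz [(z + 5)^2 * f(z)] as z -> -5
Step 3: (z + 5)^2 * f(z) = z - 2
Step 4: d/dz[z - 2] = 1

1


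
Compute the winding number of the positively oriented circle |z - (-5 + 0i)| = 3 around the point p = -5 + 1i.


Step 1: Center c = (-5, 0), radius = 3
Step 2: |p - c|^2 = 0^2 + 1^2 = 1
Step 3: r^2 = 9
Step 4: |p-c| < r so winding number = 1

1


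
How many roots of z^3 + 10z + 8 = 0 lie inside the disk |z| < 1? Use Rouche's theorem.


Step 1: On |z| = 1 the three terms have sizes |z^3| = 1^3 = 1, |10z| = 10*1 = 10, |8| = 8
Step 2: The dominant term is g(z) = 10z; let h(z) = z^3 + 8 so f = g + h
Step 3: On |z| = 1: |g| = 10 and |h| <= 1 + 8 = 9
Step 4: Since 10 > 9, |h| < |g| on |z| = 1, so by Rouche f has the same number of zeros as g inside |z| < 1
Step 5: g(z) = 10z has 1 zero (at the origin, multiplicity 1) inside |z| < 1. Answer = 1

1


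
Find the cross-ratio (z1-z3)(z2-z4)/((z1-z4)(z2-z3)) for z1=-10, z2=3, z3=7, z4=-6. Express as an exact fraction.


Step 1: (z1-z3)(z2-z4) = (-17) * 9 = -153
Step 2: (z1-z4)(z2-z3) = (-4) * (-4) = 16
Step 3: Cross-ratio = -153/16 = -153/16

-153/16


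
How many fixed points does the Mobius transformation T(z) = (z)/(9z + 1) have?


Step 1: Fixed points satisfy T(z) = z
Step 2: 9z^2 = 0
Step 3: Discriminant = 0^2 - 4*9*0 = 0
Step 4: Number of fixed points = 1

1


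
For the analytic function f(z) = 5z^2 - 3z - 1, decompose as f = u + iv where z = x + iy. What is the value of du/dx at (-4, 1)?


Step 1: f(z) = 5(x+iy)^2 - 3(x+iy) - 1
Step 2: u = 5(x^2 - y^2) - 3x - 1
Step 3: u_x = 10x - 3
Step 4: At (-4, 1): u_x = -40 - 3 = -43

-43


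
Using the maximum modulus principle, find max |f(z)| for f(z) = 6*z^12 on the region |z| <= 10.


Step 1: On |z| = 10, |f(z)| = 6 * |z|^12 = 6 * 10^12
Step 2: By maximum modulus principle, maximum is on boundary.
Step 3: Maximum = 6 * 1000000000000 = 6000000000000

6000000000000


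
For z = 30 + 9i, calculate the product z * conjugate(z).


Step 1: conj(z) = 30 - 9i
Step 2: z * conj(z) = 30^2 + 9^2
Step 3: = 900 + 81 = 981

981


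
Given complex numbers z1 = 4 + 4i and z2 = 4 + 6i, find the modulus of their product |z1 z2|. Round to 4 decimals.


Step 1: |z1| = sqrt(4^2 + 4^2) = sqrt(32)
Step 2: |z2| = sqrt(4^2 + 6^2) = sqrt(52)
Step 3: |z1*z2| = |z1|*|z2| = sqrt(32) * sqrt(52) = sqrt(32 * 52) = sqrt(1664)
Step 4: = 40.7922

40.7922


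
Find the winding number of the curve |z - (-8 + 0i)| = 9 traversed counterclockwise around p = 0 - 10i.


Step 1: Center c = (-8, 0), radius = 9
Step 2: |p - c|^2 = 8^2 + (-10)^2 = 164
Step 3: r^2 = 81
Step 4: |p-c| > r so winding number = 0

0


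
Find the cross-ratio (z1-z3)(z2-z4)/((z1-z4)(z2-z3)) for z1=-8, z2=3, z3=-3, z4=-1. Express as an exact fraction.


Step 1: (z1-z3)(z2-z4) = (-5) * 4 = -20
Step 2: (z1-z4)(z2-z3) = (-7) * 6 = -42
Step 3: Cross-ratio = 20/42 = 10/21

10/21


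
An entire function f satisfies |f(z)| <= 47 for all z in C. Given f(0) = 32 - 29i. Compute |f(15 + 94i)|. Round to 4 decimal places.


Step 1: By Liouville's theorem, a bounded entire function is constant.
Step 2: f(z) = f(0) = 32 - 29i for all z.
Step 3: |f(w)| = |32 - 29i| = sqrt(1024 + 841)
Step 4: = 43.1856

43.1856


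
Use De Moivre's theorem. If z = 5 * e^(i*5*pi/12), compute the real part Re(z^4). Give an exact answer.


Step 1: By De Moivre's theorem, z^4 = 5^4 * e^(i*4*5*pi/12) = 625 * (cos(5*pi/3) + i*sin(5*pi/3))
Step 2: |z|^4 = 5^4 = 625
Step 3: The angle 5*pi/3 already lies in [0, 2*pi)
Step 4: cos(5*pi/3) = 1/2
Step 5: Re(z^4) = 625 * 1/2 = 625/2

625/2


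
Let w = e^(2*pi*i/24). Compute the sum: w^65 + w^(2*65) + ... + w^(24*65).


Step 1: The sum sum_{j=1}^{n} w^(k*j) equals n if n | k, else 0.
Step 2: Here n = 24, k = 65
Step 3: Does n divide k? 24 | 65 -> False
Step 4: Sum = 0

0


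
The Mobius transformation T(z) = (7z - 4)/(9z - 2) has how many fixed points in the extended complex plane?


Step 1: Fixed points satisfy T(z) = z
Step 2: 9z^2 - 9z + 4 = 0
Step 3: Discriminant = (-9)^2 - 4*9*4 = -63
Step 4: Number of fixed points = 2

2


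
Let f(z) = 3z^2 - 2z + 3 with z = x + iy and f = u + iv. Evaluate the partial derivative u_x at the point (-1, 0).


Step 1: f(z) = 3(x+iy)^2 - 2(x+iy) + 3
Step 2: u = 3(x^2 - y^2) - 2x + 3
Step 3: u_x = 6x - 2
Step 4: At (-1, 0): u_x = -6 - 2 = -8

-8


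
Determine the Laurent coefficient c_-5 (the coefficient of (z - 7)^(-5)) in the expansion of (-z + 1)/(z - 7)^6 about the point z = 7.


Step 1: Write the numerator in powers of (z - 7): -z + 1 = -(z - 7) + (-1*7 + 1) = -(z - 7) - 6
Step 2: Divide by (z - 7)^6: f(z) = -6(z - 7)^(-6) - (z - 7)^(-5)
Step 3: This finite sum is the Laurent series of f about z = 7.
Step 4: Coefficient of (z - 7)^(-5) = coefficient of (z - 7) in the re-centred numerator = -1

-1


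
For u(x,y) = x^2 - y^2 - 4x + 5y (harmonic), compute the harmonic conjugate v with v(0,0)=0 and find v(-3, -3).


Step 1: v_x = -u_y = 2y - 5
Step 2: v_y = u_x = 2x - 4
Step 3: v = 2xy - 5x - 4y + C
Step 4: v(0,0) = 0 => C = 0
Step 5: v(-3, -3) = 45

45


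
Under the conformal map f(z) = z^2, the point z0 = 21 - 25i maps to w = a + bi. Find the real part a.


Step 1: z0 = 21 - 25i
Step 2: z0^2 = 21^2 - (-25)^2 - 1050i
Step 3: real part = 441 - 625 = -184

-184


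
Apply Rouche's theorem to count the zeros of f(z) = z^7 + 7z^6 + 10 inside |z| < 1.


Step 1: On |z| = 1 the three terms have sizes |z^7| = 1^7 = 1, |7z^6| = 7*1^6 = 7, |10| = 10
Step 2: The dominant term is g(z) = 10; let h(z) = z^7 + 7z^6 so f = g + h
Step 3: On |z| = 1: |g| = 10 and |h| <= 1 + 7 = 8
Step 4: Since 10 > 8, |h| < |g| on |z| = 1, so by Rouche f has the same number of zeros as g inside |z| < 1
Step 5: g(z) = 10 is a nonzero constant with no zeros inside |z| < 1. Answer = 0

0


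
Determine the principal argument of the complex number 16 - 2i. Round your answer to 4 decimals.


Step 1: z = 16 - 2i
Step 2: arg(z) = atan2(-2, 16)
Step 3: arg(z) = -0.1244

-0.1244


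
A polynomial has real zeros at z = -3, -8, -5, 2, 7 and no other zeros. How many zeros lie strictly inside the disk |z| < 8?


Step 1: Check each root:
  z = -3: |-3| = 3 < 8
  z = -8: |-8| = 8 >= 8
  z = -5: |-5| = 5 < 8
  z = 2: |2| = 2 < 8
  z = 7: |7| = 7 < 8
Step 2: Count = 4

4


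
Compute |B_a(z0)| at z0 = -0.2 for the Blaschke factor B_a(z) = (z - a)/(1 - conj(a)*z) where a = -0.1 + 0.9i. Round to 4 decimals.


Step 1: Numerator z0 - a = -0.2 - (-0.1 + 0.9i) = -0.1 - 0.9i
Step 2: Denominator 1 - conj(a)*z0 = 1 - (-0.1 - 0.9i)*(-0.2) = 0.98 - 0.18i
Step 3: |z0 - a|^2 = (-0.1)^2 + (-0.9)^2 = 0.82; |1 - conj(a)*z0|^2 = 0.98^2 + (-0.18)^2 = 0.9928
Step 4: |B_a(-0.2)| = sqrt(0.82 / 0.9928) = sqrt(0.825947)
Step 5: = 0.9088

0.9088


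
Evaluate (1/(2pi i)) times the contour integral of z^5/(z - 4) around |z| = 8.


Step 1: f(z) = z^5, a = 4 is inside |z| = 8
Step 2: By Cauchy integral formula: (1/(2pi*i)) * integral = f(a)
Step 3: f(4) = 4^5 = 1024

1024


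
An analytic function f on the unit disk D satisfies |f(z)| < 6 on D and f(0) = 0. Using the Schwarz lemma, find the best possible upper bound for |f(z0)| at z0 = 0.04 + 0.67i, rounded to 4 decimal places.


Step 1: g = f/6 maps D -> D with g(0) = 0, so by the Schwarz lemma |g(z)| <= |z|, i.e. |f(z)| <= 6|z|; this is sharp (f(z) = 6z).
Step 2: |z0|^2 = 0.04^2 + 0.67^2 = 0.4505
Step 3: |z0| = sqrt(0.4505) = 0.671193
Step 4: Best bound = 6 * |z0| = 6 * 0.671193 = 4.0272

4.0272


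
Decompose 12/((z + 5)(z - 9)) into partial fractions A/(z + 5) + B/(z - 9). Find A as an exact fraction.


Step 1: Multiply both sides by (z + 5) and set z = -5
Step 2: A = 12 / (-5 - 9)
Step 3: A = 12 / (-14)
Step 4: A = -6/7

-6/7


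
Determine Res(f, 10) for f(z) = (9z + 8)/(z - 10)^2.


Step 1: Pole of order 2 at z = 10
Step 2: Res = lim d/dz [(z - 10)^2 * f(z)] as z -> 10
Step 3: (z - 10)^2 * f(z) = 9z + 8
Step 4: d/dz[9z + 8] = 9

9


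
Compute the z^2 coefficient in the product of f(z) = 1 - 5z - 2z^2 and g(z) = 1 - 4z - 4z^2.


Step 1: z^2 term in f*g comes from: (1)*(-4z^2) + (-5z)*(-4z) + (-2z^2)*(1)
Step 2: = -4 + 20 - 2
Step 3: = 14

14


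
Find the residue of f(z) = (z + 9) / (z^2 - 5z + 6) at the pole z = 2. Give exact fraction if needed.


Step 1: Q(z) = z^2 - 5z + 6 = (z - 2)(z - 3)
Step 2: Q'(z) = 2z - 5
Step 3: Q'(2) = -1, P(2) = 11
Step 4: Res = P(2)/Q'(2) = 11/(-1) = -11

-11


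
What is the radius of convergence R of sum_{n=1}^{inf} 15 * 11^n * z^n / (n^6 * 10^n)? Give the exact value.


Step 1: General term a_n = 15 * 11^n / (n^6 * 10^n)
Step 2: By the root test, |a_n|^(1/n) = 15^(1/n) * 11 / (n^(6/n) * 10) -> 11/10 as n -> infinity (since 15^(1/n) -> 1 and n^(6/n) -> 1)
Step 3: R = 1/lim|a_n|^(1/n) = 10/11

10/11


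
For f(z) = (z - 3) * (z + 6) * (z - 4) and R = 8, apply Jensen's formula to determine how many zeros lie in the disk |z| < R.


Jensen's formula: (1/2pi)*integral log|f(Re^it)|dt = log|f(0)| + sum_{|a_k|<R} log(R/|a_k|)
Step 1: f(0) = (-3) * 6 * (-4) = 72
Step 2: log|f(0)| = log|3| + log|-6| + log|4| = 4.2767
Step 3: Zeros inside |z| < 8: 3, -6, 4
Step 4: Jensen sum = log(8/3) + log(8/6) + log(8/4) = 1.9617
Step 5: n(R) = number of terms in the Jensen sum = count of zeros inside |z| < 8 = 3

3


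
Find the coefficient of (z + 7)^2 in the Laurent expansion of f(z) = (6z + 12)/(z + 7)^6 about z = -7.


Step 1: Write the numerator in powers of (z + 7): 6z + 12 = 6(z + 7) + (6*(-7) + 12) = 6(z + 7) - 30
Step 2: Divide by (z + 7)^6: f(z) = -30(z + 7)^(-6) + 6(z + 7)^(-5)
Step 3: This finite sum is the Laurent series of f about z = -7.
Step 4: Only the powers -6 and -5 appear, so the coefficient of (z + 7)^2 = 0

0


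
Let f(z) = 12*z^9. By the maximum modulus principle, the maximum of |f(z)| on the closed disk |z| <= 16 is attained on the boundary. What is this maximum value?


Step 1: On |z| = 16, |f(z)| = 12 * |z|^9 = 12 * 16^9
Step 2: By maximum modulus principle, maximum is on boundary.
Step 3: Maximum = 12 * 68719476736 = 824633720832

824633720832


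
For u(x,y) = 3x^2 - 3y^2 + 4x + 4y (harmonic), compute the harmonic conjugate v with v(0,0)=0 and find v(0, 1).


Step 1: v_x = -u_y = 6y - 4
Step 2: v_y = u_x = 6x + 4
Step 3: v = 6xy - 4x + 4y + C
Step 4: v(0,0) = 0 => C = 0
Step 5: v(0, 1) = 4

4


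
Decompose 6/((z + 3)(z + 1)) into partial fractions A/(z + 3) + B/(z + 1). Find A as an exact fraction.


Step 1: Multiply both sides by (z + 3) and set z = -3
Step 2: A = 6 / (-3 + 1)
Step 3: A = 6 / (-2)
Step 4: A = -3

-3


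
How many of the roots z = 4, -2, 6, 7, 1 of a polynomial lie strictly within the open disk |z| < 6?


Step 1: Check each root:
  z = 4: |4| = 4 < 6
  z = -2: |-2| = 2 < 6
  z = 6: |6| = 6 >= 6
  z = 7: |7| = 7 >= 6
  z = 1: |1| = 1 < 6
Step 2: Count = 3

3


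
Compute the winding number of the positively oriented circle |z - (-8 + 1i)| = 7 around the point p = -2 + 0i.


Step 1: Center c = (-8, 1), radius = 7
Step 2: |p - c|^2 = 6^2 + (-1)^2 = 37
Step 3: r^2 = 49
Step 4: |p-c| < r so winding number = 1

1


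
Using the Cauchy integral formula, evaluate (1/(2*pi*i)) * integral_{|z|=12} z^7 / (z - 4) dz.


Step 1: f(z) = z^7, a = 4 is inside |z| = 12
Step 2: By Cauchy integral formula: (1/(2pi*i)) * integral = f(a)
Step 3: f(4) = 4^7 = 16384

16384


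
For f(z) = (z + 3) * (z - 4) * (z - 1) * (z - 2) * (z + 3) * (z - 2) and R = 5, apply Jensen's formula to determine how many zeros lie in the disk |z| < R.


Jensen's formula: (1/2pi)*integral log|f(Re^it)|dt = log|f(0)| + sum_{|a_k|<R} log(R/|a_k|)
Step 1: f(0) = 3 * (-4) * (-1) * (-2) * 3 * (-2) = 144
Step 2: log|f(0)| = log|-3| + log|4| + log|1| + log|2| + log|-3| + log|2| = 4.9698
Step 3: Zeros inside |z| < 5: -3, 4, 1, 2, -3, 2
Step 4: Jensen sum = log(5/3) + log(5/4) + log(5/1) + log(5/2) + log(5/3) + log(5/2) = 4.6868
Step 5: n(R) = number of terms in the Jensen sum = count of zeros inside |z| < 5 = 6

6


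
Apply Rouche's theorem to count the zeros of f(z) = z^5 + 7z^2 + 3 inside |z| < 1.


Step 1: On |z| = 1 the three terms have sizes |z^5| = 1^5 = 1, |7z^2| = 7*1^2 = 7, |3| = 3
Step 2: The dominant term is g(z) = 7z^2; let h(z) = z^5 + 3 so f = g + h
Step 3: On |z| = 1: |g| = 7 and |h| <= 1 + 3 = 4
Step 4: Since 7 > 4, |h| < |g| on |z| = 1, so by Rouche f has the same number of zeros as g inside |z| < 1
Step 5: g(z) = 7z^2 has 2 zeros (at the origin, multiplicity 2) inside |z| < 1. Answer = 2

2


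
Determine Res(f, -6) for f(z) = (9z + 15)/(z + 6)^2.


Step 1: Pole of order 2 at z = -6
Step 2: Res = lim d/dz [(z + 6)^2 * f(z)] as z -> -6
Step 3: (z + 6)^2 * f(z) = 9z + 15
Step 4: d/dz[9z + 15] = 9

9


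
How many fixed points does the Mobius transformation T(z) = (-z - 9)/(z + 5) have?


Step 1: Fixed points satisfy T(z) = z
Step 2: z^2 + 6z + 9 = 0
Step 3: Discriminant = 6^2 - 4*1*9 = 0
Step 4: Number of fixed points = 1

1


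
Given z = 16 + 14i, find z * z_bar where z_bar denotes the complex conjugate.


Step 1: conj(z) = 16 - 14i
Step 2: z * conj(z) = 16^2 + 14^2
Step 3: = 256 + 196 = 452

452
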